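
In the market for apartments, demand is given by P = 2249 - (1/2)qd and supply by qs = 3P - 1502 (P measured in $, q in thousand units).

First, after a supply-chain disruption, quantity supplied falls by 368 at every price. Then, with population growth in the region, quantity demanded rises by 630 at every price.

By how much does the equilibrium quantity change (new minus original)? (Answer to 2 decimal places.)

Original equilibrium: 4498 - 2P = 3P - 1502 gives 6000 = 5P, so P = 1200 and q = 2098.
With the change applied: demand qd = 5128 - 2P, supply qs = 3P - 1870.
Setting them equal: 5128 - 2P = 3P - 1870 → 6998 = 5P, so P = 1399.6 and q = 2328.8.
Δq = 2328.8 − 2098 = +230.80.

+230.80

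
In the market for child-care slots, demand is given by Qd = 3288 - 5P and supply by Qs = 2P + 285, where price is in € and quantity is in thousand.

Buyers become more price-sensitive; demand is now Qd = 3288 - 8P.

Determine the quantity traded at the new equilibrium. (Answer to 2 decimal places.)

885.60

Original equilibrium: 3288 - 5P = 2P + 285 gives 3003 = 7P, so P = 429 and Q = 1143.
After the shift, demand is Qd = 3288 - 8P and supply is Qs = 2P + 285.
Setting them equal: 3288 - 8P = 2P + 285 → 3003 = 10P, so P = 300.3 and Q = 885.6.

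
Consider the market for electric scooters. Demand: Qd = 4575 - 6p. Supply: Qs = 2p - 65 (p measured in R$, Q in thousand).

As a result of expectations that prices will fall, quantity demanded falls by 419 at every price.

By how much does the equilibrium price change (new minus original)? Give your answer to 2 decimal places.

-52.38

Original equilibrium: 4575 - 6p = 2p - 65 gives 4640 = 8p, so p = 580 and Q = 1095.
The shock moves the curves to Qd = 4156 - 6p and Qs = 2p - 65.
Clearing the new market: 4156 - 6p = 2p - 65, so p = 527.625 and Q = 990.25.
Δp = 527.625 − 580 = -52.38.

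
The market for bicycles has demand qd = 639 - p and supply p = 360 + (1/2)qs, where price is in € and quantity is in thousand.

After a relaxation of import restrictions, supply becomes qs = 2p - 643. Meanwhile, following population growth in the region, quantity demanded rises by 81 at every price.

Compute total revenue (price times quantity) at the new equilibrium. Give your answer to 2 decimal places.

Solve the original market: 639 - p = 2p - 720, hence p = 453 and q = 186.
The new curves are qd = 720 - p (demand) and qs = 2p - 643 (supply).
Setting them equal: 720 - p = 2p - 643 → 1363 = 3p, so p = 1363/3 ≈ 454.3333 and q = 797/3 ≈ 265.6667.
New expenditure = 454.3333 × 265.6667 = 120701.22.

120701.22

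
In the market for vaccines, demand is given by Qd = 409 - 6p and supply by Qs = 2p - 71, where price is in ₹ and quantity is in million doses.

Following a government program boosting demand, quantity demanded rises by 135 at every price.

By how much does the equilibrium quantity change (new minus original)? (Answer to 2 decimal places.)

Initially, 409 - 6p = 2p - 71, so 480 = 8p and p = 60, Q = 49.
The shock moves the curves to Qd = 544 - 6p and Qs = 2p - 71.
Clearing the new market: 544 - 6p = 2p - 71, so p = 76.875 and Q = 82.75.
ΔQ = 82.75 − 49 = +33.75.

+33.75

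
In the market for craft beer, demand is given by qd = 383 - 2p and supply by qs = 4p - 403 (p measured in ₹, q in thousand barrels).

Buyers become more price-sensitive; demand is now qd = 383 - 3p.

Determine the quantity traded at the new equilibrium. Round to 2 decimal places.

Initially, 383 - 2p = 4p - 403, so 786 = 6p and p = 131, q = 121.
The shock moves the curves to qd = 383 - 3p and qs = 4p - 403.
Equate the new curves: 383 - 3p = 4p - 403, giving 786 = 7p, p = 786/7 ≈ 112.2857, q = 323/7 ≈ 46.1429.

46.14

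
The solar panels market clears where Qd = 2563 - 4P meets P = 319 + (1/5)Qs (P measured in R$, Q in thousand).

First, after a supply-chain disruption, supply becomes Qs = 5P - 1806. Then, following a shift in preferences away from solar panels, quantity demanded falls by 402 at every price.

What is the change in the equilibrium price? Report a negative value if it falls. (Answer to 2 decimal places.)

Before the shock: 2563 - 4P = 5P - 1595 ⇒ 4158 = 9P ⇒ P = 462, Q = 715.
After the shift, demand is Qd = 2161 - 4P and supply is Qs = 5P - 1806.
New equilibrium: 2161 - 4P = 5P - 1806 ⇒ 3967 = 9P ⇒ P = 3967/9 ≈ 440.7778, Q = 3581/9 ≈ 397.8889.
ΔP = 440.7778 − 462 = -21.22.

-21.22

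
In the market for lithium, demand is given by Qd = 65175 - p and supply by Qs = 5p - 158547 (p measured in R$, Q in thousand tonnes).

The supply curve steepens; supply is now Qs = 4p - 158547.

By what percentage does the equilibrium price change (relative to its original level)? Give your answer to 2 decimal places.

Solve the original market: 65175 - p = 5p - 158547, hence p = 37287 and Q = 27888.
The new curves are Qd = 65175 - p (demand) and Qs = 4p - 158547 (supply).
New equilibrium: 65175 - p = 4p - 158547 ⇒ 223722 = 5p ⇒ p = 44744.4, Q = 20430.6.
%Δp = (44744.4 − 37287) / 37287 × 100 = +20.00%.

+20.00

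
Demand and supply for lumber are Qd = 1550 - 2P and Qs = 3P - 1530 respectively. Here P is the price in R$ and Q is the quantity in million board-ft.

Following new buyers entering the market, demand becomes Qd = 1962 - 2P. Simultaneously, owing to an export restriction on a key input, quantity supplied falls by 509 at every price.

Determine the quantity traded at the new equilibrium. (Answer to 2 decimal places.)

Solve the original market: 1550 - 2P = 3P - 1530, hence P = 616 and Q = 318.
The new curves are Qd = 1962 - 2P (demand) and Qs = 3P - 2039 (supply).
Setting them equal: 1962 - 2P = 3P - 2039 → 4001 = 5P, so P = 800.2 and Q = 361.6.

361.60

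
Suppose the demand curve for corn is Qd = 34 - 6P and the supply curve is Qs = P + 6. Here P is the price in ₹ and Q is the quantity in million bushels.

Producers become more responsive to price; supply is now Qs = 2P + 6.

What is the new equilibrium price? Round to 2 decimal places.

3.50

Before the shock: 34 - 6P = P + 6 ⇒ 28 = 7P ⇒ P = 4, Q = 10.
With the change applied: demand Qd = 34 - 6P, supply Qs = 2P + 6.
Clearing the new market: 34 - 6P = 2P + 6, so P = 3.5 and Q = 13.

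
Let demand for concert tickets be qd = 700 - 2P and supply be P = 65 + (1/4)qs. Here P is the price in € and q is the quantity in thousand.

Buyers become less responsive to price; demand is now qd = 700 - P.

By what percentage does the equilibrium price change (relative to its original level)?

+20

Initially, 700 - 2P = 4P - 260, so 960 = 6P and P = 160, q = 380.
With the change applied: demand qd = 700 - P, supply qs = 4P - 260.
Equate the new curves: 700 - P = 4P - 260, giving 960 = 5P, P = 192, q = 508.
%ΔP = (192 − 160) / 160 × 100 = +20%.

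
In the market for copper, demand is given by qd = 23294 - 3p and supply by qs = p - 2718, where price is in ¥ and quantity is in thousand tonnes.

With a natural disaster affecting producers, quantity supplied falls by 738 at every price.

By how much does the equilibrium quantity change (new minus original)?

-553.5

Original equilibrium: 23294 - 3p = p - 2718 gives 26012 = 4p, so p = 6503 and q = 3785.
After the shift, demand is qd = 23294 - 3p and supply is qs = p - 3456.
Setting them equal: 23294 - 3p = p - 3456 → 26750 = 4p, so p = 6687.5 and q = 3231.5.
Δq = 3231.5 − 3785 = -553.5.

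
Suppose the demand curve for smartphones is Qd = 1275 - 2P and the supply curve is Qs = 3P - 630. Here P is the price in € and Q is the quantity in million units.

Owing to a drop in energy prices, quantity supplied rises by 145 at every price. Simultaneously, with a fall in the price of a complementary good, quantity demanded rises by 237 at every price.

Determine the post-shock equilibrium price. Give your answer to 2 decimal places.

Solve the original market: 1275 - 2P = 3P - 630, hence P = 381 and Q = 513.
The shock moves the curves to Qd = 1512 - 2P and Qs = 3P - 485.
Setting them equal: 1512 - 2P = 3P - 485 → 1997 = 5P, so P = 399.4 and Q = 713.2.

399.40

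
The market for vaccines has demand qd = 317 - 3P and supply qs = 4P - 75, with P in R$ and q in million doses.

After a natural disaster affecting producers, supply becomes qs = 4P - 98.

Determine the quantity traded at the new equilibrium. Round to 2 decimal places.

Solve the original market: 317 - 3P = 4P - 75, hence P = 56 and q = 149.
The new curves are qd = 317 - 3P (demand) and qs = 4P - 98 (supply).
Clearing the new market: 317 - 3P = 4P - 98, so P = 415/7 ≈ 59.2857 and q = 974/7 ≈ 139.1429.

139.14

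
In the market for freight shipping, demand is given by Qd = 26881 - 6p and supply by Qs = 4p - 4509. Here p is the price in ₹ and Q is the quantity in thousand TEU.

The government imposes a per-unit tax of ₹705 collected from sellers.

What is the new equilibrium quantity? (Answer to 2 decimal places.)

6355.00

Before the shock: 26881 - 6p = 4p - 4509 ⇒ 31390 = 10p ⇒ p = 3139, Q = 8047.
Since sellers keep the price net of the tax, the effective supply curve becomes Qs = 4p - 7329.
New equilibrium: 26881 - 6p = 4p - 7329 ⇒ 34210 = 10p ⇒ p = 3421, Q = 6355.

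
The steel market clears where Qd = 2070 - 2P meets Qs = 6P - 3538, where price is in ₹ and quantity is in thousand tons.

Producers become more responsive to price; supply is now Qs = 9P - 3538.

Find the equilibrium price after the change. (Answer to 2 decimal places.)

509.82

Original equilibrium: 2070 - 2P = 6P - 3538 gives 5608 = 8P, so P = 701 and Q = 668.
With the change applied: demand Qd = 2070 - 2P, supply Qs = 9P - 3538.
Equate the new curves: 2070 - 2P = 9P - 3538, giving 5608 = 11P, P = 5608/11 ≈ 509.8182, Q = 11554/11 ≈ 1050.3636.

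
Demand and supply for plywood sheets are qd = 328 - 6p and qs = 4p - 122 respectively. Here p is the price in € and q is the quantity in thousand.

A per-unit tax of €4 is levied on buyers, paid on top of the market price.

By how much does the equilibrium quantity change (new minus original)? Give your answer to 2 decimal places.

Initially, 328 - 6p = 4p - 122, so 450 = 10p and p = 45, q = 58.
Since buyers pay the price plus the tax, the effective demand curve becomes qd = 304 - 6p.
New equilibrium: 304 - 6p = 4p - 122 ⇒ 426 = 10p ⇒ p = 42.6, q = 48.4.
Δq = 48.4 − 58 = -9.60.

-9.60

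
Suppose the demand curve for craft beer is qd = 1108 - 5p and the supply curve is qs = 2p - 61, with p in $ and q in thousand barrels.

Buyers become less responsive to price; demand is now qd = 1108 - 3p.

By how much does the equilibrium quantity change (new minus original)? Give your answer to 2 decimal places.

+133.60

Original equilibrium: 1108 - 5p = 2p - 61 gives 1169 = 7p, so p = 167 and q = 273.
With the change applied: demand qd = 1108 - 3p, supply qs = 2p - 61.
Setting them equal: 1108 - 3p = 2p - 61 → 1169 = 5p, so p = 233.8 and q = 406.6.
Δq = 406.6 − 273 = +133.60.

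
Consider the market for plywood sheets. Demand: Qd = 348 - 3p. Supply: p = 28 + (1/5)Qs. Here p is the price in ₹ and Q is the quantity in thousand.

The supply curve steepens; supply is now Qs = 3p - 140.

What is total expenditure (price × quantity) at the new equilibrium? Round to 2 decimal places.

8458.67

Initially, 348 - 3p = 5p - 140, so 488 = 8p and p = 61, Q = 165.
With the change applied: demand Qd = 348 - 3p, supply Qs = 3p - 140.
Setting them equal: 348 - 3p = 3p - 140 → 488 = 6p, so p = 244/3 ≈ 81.3333 and Q = 104.
New expenditure = 81.3333 × 104 = 8458.67.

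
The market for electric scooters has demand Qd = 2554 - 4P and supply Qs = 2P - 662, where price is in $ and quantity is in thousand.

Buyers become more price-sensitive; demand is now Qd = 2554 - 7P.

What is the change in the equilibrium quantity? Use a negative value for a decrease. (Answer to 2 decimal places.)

-357.33

Initially, 2554 - 4P = 2P - 662, so 3216 = 6P and P = 536, Q = 410.
The new curves are Qd = 2554 - 7P (demand) and Qs = 2P - 662 (supply).
Setting them equal: 2554 - 7P = 2P - 662 → 3216 = 9P, so P = 1072/3 ≈ 357.3333 and Q = 158/3 ≈ 52.6667.
ΔQ = 52.6667 − 410 = -357.33.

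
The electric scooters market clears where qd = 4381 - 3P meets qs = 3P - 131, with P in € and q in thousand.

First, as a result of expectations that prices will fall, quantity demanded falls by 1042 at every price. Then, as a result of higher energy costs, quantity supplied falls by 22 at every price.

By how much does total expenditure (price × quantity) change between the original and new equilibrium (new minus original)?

Initially, 4381 - 3P = 3P - 131, so 4512 = 6P and P = 752, q = 2125.
With the change applied: demand qd = 3339 - 3P, supply qs = 3P - 153.
New equilibrium: 3339 - 3P = 3P - 153 ⇒ 3492 = 6P ⇒ P = 582, q = 1593.
Expenditure moves from 752×2125 = 1598000 to 582×1593 = 927126; change = -670874.

-670874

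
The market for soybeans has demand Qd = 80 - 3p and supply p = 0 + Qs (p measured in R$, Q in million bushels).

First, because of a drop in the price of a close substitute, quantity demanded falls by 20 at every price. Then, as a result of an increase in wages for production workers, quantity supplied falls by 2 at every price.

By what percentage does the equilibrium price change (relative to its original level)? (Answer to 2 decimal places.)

-22.50

Solve the original market: 80 - 3p = p, hence p = 20 and Q = 20.
The shock moves the curves to Qd = 60 - 3p and Qs = p - 2.
New equilibrium: 60 - 3p = p - 2 ⇒ 62 = 4p ⇒ p = 15.5, Q = 13.5.
%Δp = (15.5 − 20) / 20 × 100 = -22.50%.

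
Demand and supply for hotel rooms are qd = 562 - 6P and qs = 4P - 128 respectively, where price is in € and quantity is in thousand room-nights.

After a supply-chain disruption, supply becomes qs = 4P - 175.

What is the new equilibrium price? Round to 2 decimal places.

73.70

Before the shock: 562 - 6P = 4P - 128 ⇒ 690 = 10P ⇒ P = 69, q = 148.
After the shift, demand is qd = 562 - 6P and supply is qs = 4P - 175.
Clearing the new market: 562 - 6P = 4P - 175, so P = 73.7 and q = 119.8.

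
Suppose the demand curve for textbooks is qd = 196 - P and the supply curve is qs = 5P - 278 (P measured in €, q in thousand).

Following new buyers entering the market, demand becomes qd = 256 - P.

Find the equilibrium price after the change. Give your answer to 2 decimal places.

89.00

Solve the original market: 196 - P = 5P - 278, hence P = 79 and q = 117.
The shock moves the curves to qd = 256 - P and qs = 5P - 278.
Clearing the new market: 256 - P = 5P - 278, so P = 89 and q = 167.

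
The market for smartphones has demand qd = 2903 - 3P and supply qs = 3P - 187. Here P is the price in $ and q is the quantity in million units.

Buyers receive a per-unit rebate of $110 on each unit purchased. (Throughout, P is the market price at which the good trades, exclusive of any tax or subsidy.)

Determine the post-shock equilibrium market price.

Solve the original market: 2903 - 3P = 3P - 187, hence P = 515 and q = 1358.
Since buyers' out-of-pocket price is the market price minus the rebate, the effective demand curve becomes qd = 3233 - 3P.
Setting them equal: 3233 - 3P = 3P - 187 → 3420 = 6P, so P = 570 and q = 1523.

570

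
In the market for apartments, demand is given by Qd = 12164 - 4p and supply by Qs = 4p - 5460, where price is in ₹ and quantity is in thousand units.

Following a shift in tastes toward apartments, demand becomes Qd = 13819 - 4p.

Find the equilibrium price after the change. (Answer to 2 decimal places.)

Initially, 12164 - 4p = 4p - 5460, so 17624 = 8p and p = 2203, Q = 3352.
With the change applied: demand Qd = 13819 - 4p, supply Qs = 4p - 5460.
Equate the new curves: 13819 - 4p = 4p - 5460, giving 19279 = 8p, p = 2409.875, Q = 4179.5.

2409.88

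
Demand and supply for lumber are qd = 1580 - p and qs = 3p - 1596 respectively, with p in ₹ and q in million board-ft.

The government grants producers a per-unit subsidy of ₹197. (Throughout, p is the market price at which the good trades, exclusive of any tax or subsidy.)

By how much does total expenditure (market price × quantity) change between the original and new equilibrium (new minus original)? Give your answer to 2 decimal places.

-20648.06

Before the shock: 1580 - p = 3p - 1596 ⇒ 3176 = 4p ⇒ p = 794, q = 786.
Since sellers receive the price plus the subsidy, the effective supply curve becomes qs = 3p - 1005.
Setting them equal: 1580 - p = 3p - 1005 → 2585 = 4p, so p = 646.25 and q = 933.75.
Expenditure moves from 794×786 = 624084 to 646.25×933.75 = 603435.9375; change = -20648.06.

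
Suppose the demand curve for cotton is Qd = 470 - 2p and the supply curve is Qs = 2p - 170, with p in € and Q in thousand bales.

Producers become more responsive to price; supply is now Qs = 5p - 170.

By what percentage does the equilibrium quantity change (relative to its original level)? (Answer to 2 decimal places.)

Solve the original market: 470 - 2p = 2p - 170, hence p = 160 and Q = 150.
The shock moves the curves to Qd = 470 - 2p and Qs = 5p - 170.
Setting them equal: 470 - 2p = 5p - 170 → 640 = 7p, so p = 640/7 ≈ 91.4286 and Q = 2010/7 ≈ 287.1429.
%ΔQ = (287.1429 − 150) / 150 × 100 = +91.43%.

+91.43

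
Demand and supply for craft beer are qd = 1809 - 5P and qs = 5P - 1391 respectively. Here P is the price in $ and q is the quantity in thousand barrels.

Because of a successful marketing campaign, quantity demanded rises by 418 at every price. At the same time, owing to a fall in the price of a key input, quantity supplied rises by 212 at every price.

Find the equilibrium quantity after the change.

Before the shock: 1809 - 5P = 5P - 1391 ⇒ 3200 = 10P ⇒ P = 320, q = 209.
With the change applied: demand qd = 2227 - 5P, supply qs = 5P - 1179.
Setting them equal: 2227 - 5P = 5P - 1179 → 3406 = 10P, so P = 340.6 and q = 524.

524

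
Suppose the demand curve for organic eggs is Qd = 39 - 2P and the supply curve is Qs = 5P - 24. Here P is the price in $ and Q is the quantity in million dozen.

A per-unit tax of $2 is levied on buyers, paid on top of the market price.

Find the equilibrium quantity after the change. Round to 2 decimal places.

18.14

Solve the original market: 39 - 2P = 5P - 24, hence P = 9 and Q = 21.
Since buyers pay the price plus the tax, the effective demand curve becomes Qd = 35 - 2P.
Setting them equal: 35 - 2P = 5P - 24 → 59 = 7P, so P = 59/7 ≈ 8.4286 and Q = 127/7 ≈ 18.1429.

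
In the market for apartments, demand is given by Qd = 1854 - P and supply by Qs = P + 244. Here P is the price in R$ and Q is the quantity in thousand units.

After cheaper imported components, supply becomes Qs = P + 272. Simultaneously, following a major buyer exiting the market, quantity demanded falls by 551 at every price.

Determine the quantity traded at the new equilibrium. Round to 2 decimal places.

787.50

Solve the original market: 1854 - P = P + 244, hence P = 805 and Q = 1049.
With the change applied: demand Qd = 1303 - P, supply Qs = P + 272.
New equilibrium: 1303 - P = P + 272 ⇒ 1031 = 2P ⇒ P = 515.5, Q = 787.5.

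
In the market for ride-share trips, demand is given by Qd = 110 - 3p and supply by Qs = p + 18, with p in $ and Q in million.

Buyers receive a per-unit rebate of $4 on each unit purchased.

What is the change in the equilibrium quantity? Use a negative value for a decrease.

+3

Before the shock: 110 - 3p = p + 18 ⇒ 92 = 4p ⇒ p = 23, Q = 41.
Since buyers' out-of-pocket price is the market price minus the rebate, the effective demand curve becomes Qd = 122 - 3p.
Equate the new curves: 122 - 3p = p + 18, giving 104 = 4p, p = 26, Q = 44.
ΔQ = 44 − 41 = +3.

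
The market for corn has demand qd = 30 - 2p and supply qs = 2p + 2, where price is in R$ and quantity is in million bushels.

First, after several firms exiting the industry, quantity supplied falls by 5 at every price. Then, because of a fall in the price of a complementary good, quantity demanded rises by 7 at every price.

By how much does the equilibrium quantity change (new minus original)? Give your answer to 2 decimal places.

Before the shock: 30 - 2p = 2p + 2 ⇒ 28 = 4p ⇒ p = 7, q = 16.
After the shift, demand is qd = 37 - 2p and supply is qs = 2p - 3.
Setting them equal: 37 - 2p = 2p - 3 → 40 = 4p, so p = 10 and q = 17.
Δq = 17 − 16 = +1.00.

+1.00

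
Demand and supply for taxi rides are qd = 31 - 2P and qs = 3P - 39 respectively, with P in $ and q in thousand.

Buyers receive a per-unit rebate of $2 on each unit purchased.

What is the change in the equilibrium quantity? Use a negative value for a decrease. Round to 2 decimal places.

+2.40

Initially, 31 - 2P = 3P - 39, so 70 = 5P and P = 14, q = 3.
Since buyers' out-of-pocket price is the market price minus the rebate, the effective demand curve becomes qd = 35 - 2P.
Clearing the new market: 35 - 2P = 3P - 39, so P = 14.8 and q = 5.4.
Δq = 5.4 − 3 = +2.40.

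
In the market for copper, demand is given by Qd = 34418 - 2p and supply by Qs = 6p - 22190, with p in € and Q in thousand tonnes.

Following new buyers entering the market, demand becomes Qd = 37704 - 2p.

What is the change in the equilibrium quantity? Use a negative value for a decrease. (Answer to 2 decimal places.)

+2464.50

Solve the original market: 34418 - 2p = 6p - 22190, hence p = 7076 and Q = 20266.
With the change applied: demand Qd = 37704 - 2p, supply Qs = 6p - 22190.
New equilibrium: 37704 - 2p = 6p - 22190 ⇒ 59894 = 8p ⇒ p = 7486.75, Q = 22730.5.
ΔQ = 22730.5 − 20266 = +2464.50.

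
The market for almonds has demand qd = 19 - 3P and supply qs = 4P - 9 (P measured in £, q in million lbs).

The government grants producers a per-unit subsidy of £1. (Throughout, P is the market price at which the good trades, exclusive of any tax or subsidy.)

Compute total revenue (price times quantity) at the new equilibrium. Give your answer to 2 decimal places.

Initially, 19 - 3P = 4P - 9, so 28 = 7P and P = 4, q = 7.
Since sellers receive the price plus the subsidy, the effective supply curve becomes qs = 4P - 5.
New equilibrium: 19 - 3P = 4P - 5 ⇒ 24 = 7P ⇒ P = 24/7 ≈ 3.4286, q = 61/7 ≈ 8.7143.
New expenditure = 3.4286 × 8.7143 = 29.88.

29.88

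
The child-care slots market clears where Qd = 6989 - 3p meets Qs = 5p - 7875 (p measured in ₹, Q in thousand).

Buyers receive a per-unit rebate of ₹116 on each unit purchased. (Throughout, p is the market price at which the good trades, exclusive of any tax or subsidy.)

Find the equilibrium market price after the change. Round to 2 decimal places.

Before the shock: 6989 - 3p = 5p - 7875 ⇒ 14864 = 8p ⇒ p = 1858, Q = 1415.
Since buyers' out-of-pocket price is the market price minus the rebate, the effective demand curve becomes Qd = 7337 - 3p.
Setting them equal: 7337 - 3p = 5p - 7875 → 15212 = 8p, so p = 1901.5 and Q = 1632.5.

1901.50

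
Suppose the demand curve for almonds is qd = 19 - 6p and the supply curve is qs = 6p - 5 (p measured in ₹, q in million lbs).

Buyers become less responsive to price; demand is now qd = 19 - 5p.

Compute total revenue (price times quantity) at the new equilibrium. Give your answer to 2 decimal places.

17.65

Initially, 19 - 6p = 6p - 5, so 24 = 12p and p = 2, q = 7.
The new curves are qd = 19 - 5p (demand) and qs = 6p - 5 (supply).
Setting them equal: 19 - 5p = 6p - 5 → 24 = 11p, so p = 24/11 ≈ 2.1818 and q = 89/11 ≈ 8.0909.
New expenditure = 2.1818 × 8.0909 = 17.65.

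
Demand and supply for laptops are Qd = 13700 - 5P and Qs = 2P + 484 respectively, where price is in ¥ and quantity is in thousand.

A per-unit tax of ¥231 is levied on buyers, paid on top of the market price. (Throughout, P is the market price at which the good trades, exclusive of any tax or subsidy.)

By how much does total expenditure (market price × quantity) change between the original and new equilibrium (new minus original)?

-1271490

Solve the original market: 13700 - 5P = 2P + 484, hence P = 1888 and Q = 4260.
Since buyers pay the price plus the tax, the effective demand curve becomes Qd = 12545 - 5P.
Setting them equal: 12545 - 5P = 2P + 484 → 12061 = 7P, so P = 1723 and Q = 3930.
Expenditure moves from 1888×4260 = 8042880 to 1723×3930 = 6771390; change = -1271490.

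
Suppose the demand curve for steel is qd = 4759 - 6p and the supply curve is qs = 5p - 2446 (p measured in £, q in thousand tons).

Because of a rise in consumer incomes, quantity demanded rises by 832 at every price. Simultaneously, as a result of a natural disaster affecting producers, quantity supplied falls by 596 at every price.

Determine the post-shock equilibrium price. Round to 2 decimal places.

Initially, 4759 - 6p = 5p - 2446, so 7205 = 11p and p = 655, q = 829.
The new curves are qd = 5591 - 6p (demand) and qs = 5p - 3042 (supply).
New equilibrium: 5591 - 6p = 5p - 3042 ⇒ 8633 = 11p ⇒ p = 8633/11 ≈ 784.8182, q = 9703/11 ≈ 882.0909.

784.82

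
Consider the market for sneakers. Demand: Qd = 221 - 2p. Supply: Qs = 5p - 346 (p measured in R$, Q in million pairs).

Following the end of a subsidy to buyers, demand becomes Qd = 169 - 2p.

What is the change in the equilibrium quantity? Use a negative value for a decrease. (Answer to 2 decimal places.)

Before the shock: 221 - 2p = 5p - 346 ⇒ 567 = 7p ⇒ p = 81, Q = 59.
With the change applied: demand Qd = 169 - 2p, supply Qs = 5p - 346.
Setting them equal: 169 - 2p = 5p - 346 → 515 = 7p, so p = 515/7 ≈ 73.5714 and Q = 153/7 ≈ 21.8571.
ΔQ = 21.8571 − 59 = -37.14.

-37.14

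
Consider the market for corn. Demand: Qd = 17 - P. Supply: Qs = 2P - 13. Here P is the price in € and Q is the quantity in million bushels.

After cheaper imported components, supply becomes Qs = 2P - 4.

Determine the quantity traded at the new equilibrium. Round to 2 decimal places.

10.00

Solve the original market: 17 - P = 2P - 13, hence P = 10 and Q = 7.
With the change applied: demand Qd = 17 - P, supply Qs = 2P - 4.
Equate the new curves: 17 - P = 2P - 4, giving 21 = 3P, P = 7, Q = 10.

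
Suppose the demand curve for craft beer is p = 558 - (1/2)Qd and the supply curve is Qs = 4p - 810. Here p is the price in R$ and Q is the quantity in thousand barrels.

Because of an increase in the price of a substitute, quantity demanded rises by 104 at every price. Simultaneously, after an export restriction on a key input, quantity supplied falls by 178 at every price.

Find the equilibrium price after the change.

368

Before the shock: 1116 - 2p = 4p - 810 ⇒ 1926 = 6p ⇒ p = 321, Q = 474.
The shock moves the curves to Qd = 1220 - 2p and Qs = 4p - 988.
New equilibrium: 1220 - 2p = 4p - 988 ⇒ 2208 = 6p ⇒ p = 368, Q = 484.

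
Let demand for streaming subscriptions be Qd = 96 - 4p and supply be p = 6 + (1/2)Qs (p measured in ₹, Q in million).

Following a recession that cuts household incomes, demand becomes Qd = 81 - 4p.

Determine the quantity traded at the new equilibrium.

19

Solve the original market: 96 - 4p = 2p - 12, hence p = 18 and Q = 24.
With the change applied: demand Qd = 81 - 4p, supply Qs = 2p - 12.
Clearing the new market: 81 - 4p = 2p - 12, so p = 15.5 and Q = 19.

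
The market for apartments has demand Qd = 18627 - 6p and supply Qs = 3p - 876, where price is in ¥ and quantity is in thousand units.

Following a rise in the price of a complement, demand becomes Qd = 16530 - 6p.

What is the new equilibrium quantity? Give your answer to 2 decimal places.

4926.00

Initially, 18627 - 6p = 3p - 876, so 19503 = 9p and p = 2167, Q = 5625.
After the shift, demand is Qd = 16530 - 6p and supply is Qs = 3p - 876.
Equate the new curves: 16530 - 6p = 3p - 876, giving 17406 = 9p, p = 1934, Q = 4926.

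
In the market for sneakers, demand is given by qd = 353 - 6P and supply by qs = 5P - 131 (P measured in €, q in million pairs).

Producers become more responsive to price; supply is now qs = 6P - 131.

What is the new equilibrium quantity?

111

Before the shock: 353 - 6P = 5P - 131 ⇒ 484 = 11P ⇒ P = 44, q = 89.
After the shift, demand is qd = 353 - 6P and supply is qs = 6P - 131.
New equilibrium: 353 - 6P = 6P - 131 ⇒ 484 = 12P ⇒ P = 121/3 ≈ 40.3333, q = 111.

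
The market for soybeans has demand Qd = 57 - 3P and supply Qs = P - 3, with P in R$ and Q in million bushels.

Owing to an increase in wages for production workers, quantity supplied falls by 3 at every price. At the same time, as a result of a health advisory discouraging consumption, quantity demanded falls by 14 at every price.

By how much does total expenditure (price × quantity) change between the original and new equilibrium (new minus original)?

Original equilibrium: 57 - 3P = P - 3 gives 60 = 4P, so P = 15 and Q = 12.
After the shift, demand is Qd = 43 - 3P and supply is Qs = P - 6.
Equate the new curves: 43 - 3P = P - 6, giving 49 = 4P, P = 12.25, Q = 6.25.
Expenditure moves from 15×12 = 180 to 12.25×6.25 = 76.5625; change = -103.4375.

-103.4375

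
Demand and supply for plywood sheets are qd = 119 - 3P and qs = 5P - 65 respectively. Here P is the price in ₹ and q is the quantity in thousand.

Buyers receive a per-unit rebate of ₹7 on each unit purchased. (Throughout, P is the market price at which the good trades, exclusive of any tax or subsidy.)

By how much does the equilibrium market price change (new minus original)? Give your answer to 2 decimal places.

+2.63

Initially, 119 - 3P = 5P - 65, so 184 = 8P and P = 23, q = 50.
Since buyers' out-of-pocket price is the market price minus the rebate, the effective demand curve becomes qd = 140 - 3P.
Clearing the new market: 140 - 3P = 5P - 65, so P = 25.625 and q = 63.125.
ΔP = 25.625 − 23 = +2.63.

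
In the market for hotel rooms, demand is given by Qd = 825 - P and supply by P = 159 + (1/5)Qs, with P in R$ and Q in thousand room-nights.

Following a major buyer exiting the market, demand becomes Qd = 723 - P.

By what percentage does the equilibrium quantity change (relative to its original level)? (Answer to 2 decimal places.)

-15.32

Original equilibrium: 825 - P = 5P - 795 gives 1620 = 6P, so P = 270 and Q = 555.
With the change applied: demand Qd = 723 - P, supply Qs = 5P - 795.
New equilibrium: 723 - P = 5P - 795 ⇒ 1518 = 6P ⇒ P = 253, Q = 470.
%ΔQ = (470 − 555) / 555 × 100 = -15.32%.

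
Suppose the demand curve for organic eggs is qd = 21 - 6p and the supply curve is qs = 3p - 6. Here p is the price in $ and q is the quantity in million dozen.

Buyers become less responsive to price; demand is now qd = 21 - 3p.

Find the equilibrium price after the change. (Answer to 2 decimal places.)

Before the shock: 21 - 6p = 3p - 6 ⇒ 27 = 9p ⇒ p = 3, q = 3.
The new curves are qd = 21 - 3p (demand) and qs = 3p - 6 (supply).
Equate the new curves: 21 - 3p = 3p - 6, giving 27 = 6p, p = 4.5, q = 7.5.

4.50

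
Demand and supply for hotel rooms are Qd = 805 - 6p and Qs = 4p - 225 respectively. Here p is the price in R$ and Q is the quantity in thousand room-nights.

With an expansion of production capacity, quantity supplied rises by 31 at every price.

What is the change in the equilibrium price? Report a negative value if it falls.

-3.1

Original equilibrium: 805 - 6p = 4p - 225 gives 1030 = 10p, so p = 103 and Q = 187.
With the change applied: demand Qd = 805 - 6p, supply Qs = 4p - 194.
Clearing the new market: 805 - 6p = 4p - 194, so p = 99.9 and Q = 205.6.
Δp = 99.9 − 103 = -3.1.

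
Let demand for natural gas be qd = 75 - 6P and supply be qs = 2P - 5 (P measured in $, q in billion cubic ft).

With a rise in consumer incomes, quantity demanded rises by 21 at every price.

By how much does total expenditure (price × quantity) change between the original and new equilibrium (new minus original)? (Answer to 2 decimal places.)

Before the shock: 75 - 6P = 2P - 5 ⇒ 80 = 8P ⇒ P = 10, q = 15.
With the change applied: demand qd = 96 - 6P, supply qs = 2P - 5.
Equate the new curves: 96 - 6P = 2P - 5, giving 101 = 8P, P = 12.625, q = 20.25.
Expenditure moves from 10×15 = 150 to 12.625×20.25 = 255.65625; change = +105.66.

+105.66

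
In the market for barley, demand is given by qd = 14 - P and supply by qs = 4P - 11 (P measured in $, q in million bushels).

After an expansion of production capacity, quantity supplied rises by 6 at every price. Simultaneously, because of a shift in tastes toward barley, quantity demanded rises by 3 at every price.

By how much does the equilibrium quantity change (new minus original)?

+3.6

Initially, 14 - P = 4P - 11, so 25 = 5P and P = 5, q = 9.
After the shift, demand is qd = 17 - P and supply is qs = 4P - 5.
Equate the new curves: 17 - P = 4P - 5, giving 22 = 5P, P = 4.4, q = 12.6.
Δq = 12.6 − 9 = +3.6.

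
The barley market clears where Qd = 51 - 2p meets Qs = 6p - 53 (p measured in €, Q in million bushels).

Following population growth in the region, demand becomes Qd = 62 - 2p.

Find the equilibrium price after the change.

14.375

Original equilibrium: 51 - 2p = 6p - 53 gives 104 = 8p, so p = 13 and Q = 25.
The shock moves the curves to Qd = 62 - 2p and Qs = 6p - 53.
Equate the new curves: 62 - 2p = 6p - 53, giving 115 = 8p, p = 14.375, Q = 33.25.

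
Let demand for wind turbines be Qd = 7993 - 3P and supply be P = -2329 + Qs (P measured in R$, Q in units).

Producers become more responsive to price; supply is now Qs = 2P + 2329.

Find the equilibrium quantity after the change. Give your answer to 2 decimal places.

Initially, 7993 - 3P = P + 2329, so 5664 = 4P and P = 1416, Q = 3745.
The new curves are Qd = 7993 - 3P (demand) and Qs = 2P + 2329 (supply).
Equate the new curves: 7993 - 3P = 2P + 2329, giving 5664 = 5P, P = 1132.8, Q = 4594.6.

4594.60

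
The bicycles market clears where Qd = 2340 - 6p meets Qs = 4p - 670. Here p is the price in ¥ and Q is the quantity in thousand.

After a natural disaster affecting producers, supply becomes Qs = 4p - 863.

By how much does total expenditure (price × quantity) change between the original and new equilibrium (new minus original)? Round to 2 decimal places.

Original equilibrium: 2340 - 6p = 4p - 670 gives 3010 = 10p, so p = 301 and Q = 534.
After the shift, demand is Qd = 2340 - 6p and supply is Qs = 4p - 863.
Clearing the new market: 2340 - 6p = 4p - 863, so p = 320.3 and Q = 418.2.
Expenditure moves from 301×534 = 160734 to 320.3×418.2 = 133949.46; change = -26784.54.

-26784.54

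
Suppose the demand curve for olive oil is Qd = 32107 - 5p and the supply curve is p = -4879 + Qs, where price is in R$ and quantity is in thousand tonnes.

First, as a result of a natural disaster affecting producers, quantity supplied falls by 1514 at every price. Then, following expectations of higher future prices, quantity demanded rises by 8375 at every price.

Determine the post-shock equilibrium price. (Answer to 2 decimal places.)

Original equilibrium: 32107 - 5p = p + 4879 gives 27228 = 6p, so p = 4538 and Q = 9417.
The new curves are Qd = 40482 - 5p (demand) and Qs = p + 3365 (supply).
Equate the new curves: 40482 - 5p = p + 3365, giving 37117 = 6p, p = 37117/6 ≈ 6186.1667, Q = 57307/6 ≈ 9551.1667.

6186.17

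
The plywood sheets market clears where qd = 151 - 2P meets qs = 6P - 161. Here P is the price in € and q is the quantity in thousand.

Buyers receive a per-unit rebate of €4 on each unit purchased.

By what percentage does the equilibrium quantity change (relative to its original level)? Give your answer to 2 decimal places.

Original equilibrium: 151 - 2P = 6P - 161 gives 312 = 8P, so P = 39 and q = 73.
Since buyers' out-of-pocket price is the market price minus the rebate, the effective demand curve becomes qd = 159 - 2P.
Equate the new curves: 159 - 2P = 6P - 161, giving 320 = 8P, P = 40, q = 79.
%Δq = (79 − 73) / 73 × 100 = +8.22%.

+8.22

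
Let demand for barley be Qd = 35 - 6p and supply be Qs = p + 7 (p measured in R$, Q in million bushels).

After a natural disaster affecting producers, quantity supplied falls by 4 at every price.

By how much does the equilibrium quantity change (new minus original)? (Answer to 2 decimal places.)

-3.43

Original equilibrium: 35 - 6p = p + 7 gives 28 = 7p, so p = 4 and Q = 11.
The shock moves the curves to Qd = 35 - 6p and Qs = p + 3.
Setting them equal: 35 - 6p = p + 3 → 32 = 7p, so p = 32/7 ≈ 4.5714 and Q = 53/7 ≈ 7.5714.
ΔQ = 7.5714 − 11 = -3.43.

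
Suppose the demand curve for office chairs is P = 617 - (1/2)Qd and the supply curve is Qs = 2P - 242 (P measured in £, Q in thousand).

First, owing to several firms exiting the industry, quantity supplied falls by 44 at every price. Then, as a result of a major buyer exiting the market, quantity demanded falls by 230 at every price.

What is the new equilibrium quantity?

Solve the original market: 1234 - 2P = 2P - 242, hence P = 369 and Q = 496.
The new curves are Qd = 1004 - 2P (demand) and Qs = 2P - 286 (supply).
Setting them equal: 1004 - 2P = 2P - 286 → 1290 = 4P, so P = 322.5 and Q = 359.

359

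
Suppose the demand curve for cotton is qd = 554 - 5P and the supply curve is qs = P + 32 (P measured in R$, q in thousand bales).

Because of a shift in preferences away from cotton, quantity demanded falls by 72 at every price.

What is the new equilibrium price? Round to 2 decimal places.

75.00

Initially, 554 - 5P = P + 32, so 522 = 6P and P = 87, q = 119.
The shock moves the curves to qd = 482 - 5P and qs = P + 32.
Equate the new curves: 482 - 5P = P + 32, giving 450 = 6P, P = 75, q = 107.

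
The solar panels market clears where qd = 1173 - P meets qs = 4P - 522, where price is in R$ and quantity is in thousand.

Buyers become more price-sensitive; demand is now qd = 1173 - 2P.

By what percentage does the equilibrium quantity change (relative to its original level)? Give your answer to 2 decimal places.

-27.10

Solve the original market: 1173 - P = 4P - 522, hence P = 339 and q = 834.
After the shift, demand is qd = 1173 - 2P and supply is qs = 4P - 522.
Setting them equal: 1173 - 2P = 4P - 522 → 1695 = 6P, so P = 282.5 and q = 608.
%Δq = (608 − 834) / 834 × 100 = -27.10%.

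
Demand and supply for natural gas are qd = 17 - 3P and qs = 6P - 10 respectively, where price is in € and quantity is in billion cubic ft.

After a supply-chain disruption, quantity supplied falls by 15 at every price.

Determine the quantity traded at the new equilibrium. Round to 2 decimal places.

Before the shock: 17 - 3P = 6P - 10 ⇒ 27 = 9P ⇒ P = 3, q = 8.
The shock moves the curves to qd = 17 - 3P and qs = 6P - 25.
Clearing the new market: 17 - 3P = 6P - 25, so P = 14/3 ≈ 4.6667 and q = 3.

3.00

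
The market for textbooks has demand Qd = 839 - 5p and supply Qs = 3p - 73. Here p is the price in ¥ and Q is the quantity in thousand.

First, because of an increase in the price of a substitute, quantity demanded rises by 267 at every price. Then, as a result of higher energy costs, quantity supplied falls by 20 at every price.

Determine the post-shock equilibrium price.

Initially, 839 - 5p = 3p - 73, so 912 = 8p and p = 114, Q = 269.
With the change applied: demand Qd = 1106 - 5p, supply Qs = 3p - 93.
Equate the new curves: 1106 - 5p = 3p - 93, giving 1199 = 8p, p = 149.875, Q = 356.625.

149.875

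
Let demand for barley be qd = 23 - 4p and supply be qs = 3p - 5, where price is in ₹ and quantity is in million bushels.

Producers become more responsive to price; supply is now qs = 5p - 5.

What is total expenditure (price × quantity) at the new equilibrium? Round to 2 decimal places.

Before the shock: 23 - 4p = 3p - 5 ⇒ 28 = 7p ⇒ p = 4, q = 7.
After the shift, demand is qd = 23 - 4p and supply is qs = 5p - 5.
Clearing the new market: 23 - 4p = 5p - 5, so p = 28/9 ≈ 3.1111 and q = 95/9 ≈ 10.5556.
New expenditure = 3.1111 × 10.5556 = 32.84.

32.84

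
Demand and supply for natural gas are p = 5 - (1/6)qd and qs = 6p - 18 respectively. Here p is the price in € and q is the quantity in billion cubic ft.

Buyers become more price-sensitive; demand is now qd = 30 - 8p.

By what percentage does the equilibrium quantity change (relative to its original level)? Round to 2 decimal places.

-57.14

Before the shock: 30 - 6p = 6p - 18 ⇒ 48 = 12p ⇒ p = 4, q = 6.
The shock moves the curves to qd = 30 - 8p and qs = 6p - 18.
Clearing the new market: 30 - 8p = 6p - 18, so p = 24/7 ≈ 3.4286 and q = 18/7 ≈ 2.5714.
%Δq = (2.5714 − 6) / 6 × 100 = -57.14%.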